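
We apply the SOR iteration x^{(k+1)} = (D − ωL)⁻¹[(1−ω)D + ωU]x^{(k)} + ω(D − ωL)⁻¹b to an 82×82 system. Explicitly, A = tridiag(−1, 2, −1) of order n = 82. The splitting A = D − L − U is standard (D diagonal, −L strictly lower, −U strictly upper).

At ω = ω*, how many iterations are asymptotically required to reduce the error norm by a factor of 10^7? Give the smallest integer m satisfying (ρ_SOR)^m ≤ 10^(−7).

½·tridiag(1,0,1) at n=82: λ_k = cos(kπ/83); max |λ| at k=1 ⇒ ρ_J = cos(π/83) ≈ 0.9992838.
√(1 − cos²(π/83)) = sin(π/83) ≈ 0.0378415.
ω* = 2 / (1 + 0.0378415) = 2 / 1.0378415 ≈ 1.9270765.
At ω = 1.9270765 every |λ(B_ω)| = ω−1, so ρ_SOR = 0.9270765.
(0.9270765)^m ≤ 10^{−7}  ⇒  m·ln(0.9270765) ≤ −7·ln10  ⇒  m ≥ 212.867  ⇒  m = 213

m = 213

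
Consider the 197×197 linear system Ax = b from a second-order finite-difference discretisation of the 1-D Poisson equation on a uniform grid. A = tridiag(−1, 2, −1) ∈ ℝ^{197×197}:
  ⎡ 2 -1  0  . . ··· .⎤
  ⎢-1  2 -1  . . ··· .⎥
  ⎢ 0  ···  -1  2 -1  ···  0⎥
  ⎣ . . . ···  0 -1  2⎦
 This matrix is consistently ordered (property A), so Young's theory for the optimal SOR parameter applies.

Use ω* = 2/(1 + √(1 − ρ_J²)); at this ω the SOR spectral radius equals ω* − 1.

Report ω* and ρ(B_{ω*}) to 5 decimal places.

ρ_J = max_k |cos(kπ/198)| = cos(π/198) = 0.99987
√(1 − cos²(π/198)) = sin(π/198) ≈ 0.015866.
Then 2/(1+√(1−ρ_J²)) = 2/(1+0.015866); ω* = 2/1.015866 = 1.96876.
ρ_SOR = ω* − 1 ≈ 0.96876.

ω* = 1.96876, ρ_SOR = 0.96876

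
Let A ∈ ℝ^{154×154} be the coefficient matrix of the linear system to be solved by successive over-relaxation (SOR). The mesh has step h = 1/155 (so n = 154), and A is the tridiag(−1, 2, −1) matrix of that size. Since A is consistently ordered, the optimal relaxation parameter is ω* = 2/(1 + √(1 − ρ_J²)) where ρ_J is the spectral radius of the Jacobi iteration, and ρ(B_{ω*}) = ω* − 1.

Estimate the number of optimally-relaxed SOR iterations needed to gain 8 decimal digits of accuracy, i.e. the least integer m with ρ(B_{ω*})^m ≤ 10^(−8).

ρ_J = max_k |cos(kπ/155)| = cos(π/155) = 0.9997946
root = sin(π/155) = 0.0202670  (since 1−cos² = sin²).
ω* = 2/(1 + 0.0202670) = 2/1.0202670 = 1.9602712.
At ω = 1.9602712 every |λ(B_ω)| = ω−1, so ρ_SOR = 0.9602712.
For 8 digits: m = 8·ln10 / (−ln 0.9602712) = 18.4207/0.0405395 = 454.389; round up → m = 455.

m = 455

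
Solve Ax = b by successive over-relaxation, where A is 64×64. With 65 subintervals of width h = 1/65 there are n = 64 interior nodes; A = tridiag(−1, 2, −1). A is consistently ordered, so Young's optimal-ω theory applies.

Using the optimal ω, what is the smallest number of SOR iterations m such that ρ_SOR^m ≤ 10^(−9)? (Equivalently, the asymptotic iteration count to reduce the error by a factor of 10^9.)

spectrum of D⁻¹(L+U) = {cos(kπ/65) : 1≤k≤64}; ρ_J = cos(π/65) = 0.9988322.
√(1 − cos²(π/65)) = sin(π/65) ≈ 0.0483134.
ω* = 2/(1+0.0483134) = 1.9078264
At ω = 1.9078264 every |λ(B_ω)| = ω−1, so ρ_SOR = 0.9078264.
Need (0.9078264)^m ≤ 10^(−9): m ≥ 9·ln10/|ln 0.9078264| = 20.7233/0.0967021 = 214.300 ⇒ m = 215.

m = 215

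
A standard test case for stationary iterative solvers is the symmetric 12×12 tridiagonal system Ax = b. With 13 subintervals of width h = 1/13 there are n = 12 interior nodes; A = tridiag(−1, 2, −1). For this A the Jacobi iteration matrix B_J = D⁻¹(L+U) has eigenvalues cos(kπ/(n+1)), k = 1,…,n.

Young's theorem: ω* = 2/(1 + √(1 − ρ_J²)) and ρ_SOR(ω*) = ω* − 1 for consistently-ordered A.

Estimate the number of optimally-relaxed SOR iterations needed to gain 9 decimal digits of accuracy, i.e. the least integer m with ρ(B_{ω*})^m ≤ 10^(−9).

spectrum of D⁻¹(L+U) = {cos(kπ/13) : 1≤k≤12}; ρ_J = cos(π/13) = 0.9709418.
√(1 − cos²(π/13)) = sin(π/13) ≈ 0.2393157.
Then 2/(1+√(1−ρ_J²)) = 2/(1+0.2393157); ω* = 2/1.2393157 = 1.6137938.
ρ_SOR = ω* − 1 ≈ 0.6137938.
9·ln10 = 20.7233; −ln(0.6137938) = 0.488096; m = ⌈20.7233/0.488096⌉ = ⌈42.457⌉ = 43.

m = 43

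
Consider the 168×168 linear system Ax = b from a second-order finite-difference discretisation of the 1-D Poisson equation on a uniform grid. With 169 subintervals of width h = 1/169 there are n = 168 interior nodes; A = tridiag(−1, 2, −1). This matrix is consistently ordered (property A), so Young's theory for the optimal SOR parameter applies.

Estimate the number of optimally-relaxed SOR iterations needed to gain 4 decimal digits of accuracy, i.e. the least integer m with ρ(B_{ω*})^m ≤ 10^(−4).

m = 248

[ρ_J] n=168: ρ(B_J) = cos(π/(n+1)) = cos(π/169) = 0.9998272.
root = sin(π/169) = 0.0185882  (since 1−cos² = sin²).
[ω*] 2 ÷ (1 + 0.0185882) = 2 ÷ 1.0185882 = 1.9635020.
Hence ρ(B_{ω*}) = 1.9635020 − 1 = 0.9635020.
m ≥ 4·ln10 / (−ln 0.9635020) = 247.718; smallest integer m = 248.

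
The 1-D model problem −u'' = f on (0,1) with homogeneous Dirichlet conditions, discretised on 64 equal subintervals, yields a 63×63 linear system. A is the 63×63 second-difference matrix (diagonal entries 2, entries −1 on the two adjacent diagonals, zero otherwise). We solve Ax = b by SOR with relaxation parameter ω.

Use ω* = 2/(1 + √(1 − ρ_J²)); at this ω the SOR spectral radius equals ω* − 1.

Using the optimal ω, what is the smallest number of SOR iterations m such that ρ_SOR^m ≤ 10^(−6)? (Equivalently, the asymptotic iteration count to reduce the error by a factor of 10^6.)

m = 141

n=63: λ(B_J) = 1 − λ(A)/2 = cos(kπ/64); k=1 gives ρ_J = 0.9987955.
root = sin(π/64) = 0.0490677  (since 1−cos² = sin²).
So ω* = 2/1.0490677 = 1.9064547 (Young).
ρ_SOR = ω* − 1 = 1.9064547 − 1 = 0.9064547.
ρ_SOR^m ≤ 10^(−6) ⇔ m ≥ 6·ln10/(−ln 0.9064547) = 13.8155/0.0982142 = 140.667; m = ⌈140.667⌉ = 141.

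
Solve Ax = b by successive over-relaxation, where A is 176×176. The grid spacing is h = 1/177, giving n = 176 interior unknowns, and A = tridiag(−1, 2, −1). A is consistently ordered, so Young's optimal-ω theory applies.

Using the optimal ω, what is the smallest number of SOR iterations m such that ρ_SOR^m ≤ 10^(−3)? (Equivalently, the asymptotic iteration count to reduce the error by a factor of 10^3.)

spectrum of D⁻¹(L+U) = {cos(kπ/177) : 1≤k≤176}; ρ_J = cos(π/177) = 0.9998425.
root = sin(π/177) = 0.0177482  (since 1−cos² = sin²).
ω* = 2 / (1 + 0.0177482) = 2 / 1.0177482 ≈ 1.9651226.
At ω = 1.9651226 every |λ(B_ω)| = ω−1, so ρ_SOR = 0.9651226.
m ≥ 3·ln10 / (−ln 0.9651226) = 194.584; smallest integer m = 195.

m = 195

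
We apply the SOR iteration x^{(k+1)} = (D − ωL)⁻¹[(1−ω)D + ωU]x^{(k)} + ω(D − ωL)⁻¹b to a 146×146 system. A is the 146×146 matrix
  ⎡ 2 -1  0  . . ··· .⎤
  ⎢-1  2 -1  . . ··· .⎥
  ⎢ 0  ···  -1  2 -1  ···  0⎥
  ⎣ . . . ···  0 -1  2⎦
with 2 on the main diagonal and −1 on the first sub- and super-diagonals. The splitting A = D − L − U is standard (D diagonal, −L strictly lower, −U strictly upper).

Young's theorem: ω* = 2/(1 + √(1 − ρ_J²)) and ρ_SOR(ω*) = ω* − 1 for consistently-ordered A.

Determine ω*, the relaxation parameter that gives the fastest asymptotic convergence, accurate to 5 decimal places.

ρ_J = max_k |cos(kπ/147)| = cos(π/147) = 0.99977
√(1 − cos²(π/147)) = sin(π/147) ≈ 0.021370.
So ω* = 2/1.021370 = 1.95815 (Young).
At ω = 1.95815 every |λ(B_ω)| = ω−1, so ρ_SOR = 0.95815.

ω* = 1.95815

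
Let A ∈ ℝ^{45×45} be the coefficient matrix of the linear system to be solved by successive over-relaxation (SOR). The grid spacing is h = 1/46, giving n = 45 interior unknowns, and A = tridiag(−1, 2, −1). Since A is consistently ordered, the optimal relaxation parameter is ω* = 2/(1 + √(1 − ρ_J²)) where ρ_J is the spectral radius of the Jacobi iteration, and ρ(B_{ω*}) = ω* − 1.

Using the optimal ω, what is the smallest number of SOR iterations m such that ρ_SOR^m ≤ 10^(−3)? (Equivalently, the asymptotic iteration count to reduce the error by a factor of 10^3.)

n=45: λ(B_J) = 1 − λ(A)/2 = cos(kπ/46); k=1 gives ρ_J = 0.9976688.
√(1 − cos²(π/46)) = sin(π/46) ≈ 0.0682424.
So ω* = 2/1.0682424 = 1.8722342 (Young).
ρ(B_{ω*}) = ω*−1 = 0.8722342
ρ_SOR^m ≤ 10^(−3) ⇔ m ≥ 3·ln10/(−ln 0.8722342) = 6.90776/0.136697 = 50.533; m = ⌈50.533⌉ = 51.

m = 51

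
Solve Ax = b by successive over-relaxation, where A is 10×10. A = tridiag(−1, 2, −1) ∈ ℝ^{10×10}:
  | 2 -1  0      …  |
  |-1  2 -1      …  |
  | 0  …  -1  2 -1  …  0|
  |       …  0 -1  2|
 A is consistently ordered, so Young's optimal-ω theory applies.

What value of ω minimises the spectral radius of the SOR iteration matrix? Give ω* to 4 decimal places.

ω* = 1.5604

[ρ_J] n=10: ρ(B_J) = cos(π/(n+1)) = cos(π/11) = 0.9595.
√(1 − cos²(π/11)) = sin(π/11) ≈ 0.28173.
Then 2/(1+√(1−ρ_J²)) = 2/(1+0.28173); ω* = 2/1.28173 = 1.5604.
and ρ(B_{ω*}) = 1.5604 − 1 = 0.5604.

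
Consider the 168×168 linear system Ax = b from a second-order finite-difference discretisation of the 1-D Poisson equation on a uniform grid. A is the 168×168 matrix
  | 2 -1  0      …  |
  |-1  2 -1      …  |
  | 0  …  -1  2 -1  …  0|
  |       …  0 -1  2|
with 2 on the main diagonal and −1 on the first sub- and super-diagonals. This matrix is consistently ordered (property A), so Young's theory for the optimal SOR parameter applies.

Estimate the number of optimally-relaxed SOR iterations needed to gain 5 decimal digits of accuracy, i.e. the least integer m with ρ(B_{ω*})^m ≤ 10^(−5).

With n=168, ρ(Jacobi) = cos(π/169) = 0.9998272.
1 − cos²(π/169) = sin²(π/169) ⇒ √(1−ρ_J²) = sin(π/169) = 0.0185882.
ω* = 2 / (1 + 0.0185882) = 2 / 1.0185882 ≈ 1.9635020.
ρ_SOR = ω* − 1 ≈ 0.9635020.
(0.9635020)^m ≤ 10^{−5}  ⇒  m·ln(0.9635020) ≤ −5·ln10  ⇒  m ≥ 309.647  ⇒  m = 310

m = 310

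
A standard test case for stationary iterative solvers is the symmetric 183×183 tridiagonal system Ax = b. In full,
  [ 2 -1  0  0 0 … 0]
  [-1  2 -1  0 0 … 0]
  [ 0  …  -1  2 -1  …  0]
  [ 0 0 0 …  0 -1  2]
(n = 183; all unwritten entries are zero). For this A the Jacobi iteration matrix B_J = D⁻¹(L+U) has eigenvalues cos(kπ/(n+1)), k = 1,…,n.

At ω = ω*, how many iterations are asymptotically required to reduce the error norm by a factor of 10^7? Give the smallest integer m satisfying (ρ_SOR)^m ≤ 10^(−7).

m = 472

n=183: λ(B_J) = 1 − λ(A)/2 = cos(kπ/184); k=1 gives ρ_J = 0.9998542.
√(1−ρ_J²) = |sin(π/184)| = 0.0170730
So ω* = 2/1.0170730 = 1.9664272 (Young).
Hence ρ(B_{ω*}) = 1.9664272 − 1 = 0.9664272.
Need (0.9664272)^m ≤ 10^(−7): m ≥ 7·ln10/|ln 0.9664272| = 16.1181/0.0341493 = 471.989 ⇒ m = 472.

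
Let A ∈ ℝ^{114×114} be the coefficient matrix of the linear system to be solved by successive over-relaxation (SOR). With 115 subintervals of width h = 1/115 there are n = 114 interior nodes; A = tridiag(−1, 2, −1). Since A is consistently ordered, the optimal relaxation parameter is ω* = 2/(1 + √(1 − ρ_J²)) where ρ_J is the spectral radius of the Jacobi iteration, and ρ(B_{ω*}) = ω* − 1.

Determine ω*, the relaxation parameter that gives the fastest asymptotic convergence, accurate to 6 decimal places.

½·tridiag(1,0,1) at n=114: λ_k = cos(kπ/115); max |λ| at k=1 ⇒ ρ_J = cos(π/115) ≈ 0.999627.
1 − cos²(π/115) = sin²(π/115) ⇒ √(1−ρ_J²) = sin(π/115) = 0.0273148.
So ω* = 2/1.0273148 = 1.946823 (Young).
ρ_SOR = ω* − 1 = 1.946823 − 1 = 0.946823.

ω* = 1.946823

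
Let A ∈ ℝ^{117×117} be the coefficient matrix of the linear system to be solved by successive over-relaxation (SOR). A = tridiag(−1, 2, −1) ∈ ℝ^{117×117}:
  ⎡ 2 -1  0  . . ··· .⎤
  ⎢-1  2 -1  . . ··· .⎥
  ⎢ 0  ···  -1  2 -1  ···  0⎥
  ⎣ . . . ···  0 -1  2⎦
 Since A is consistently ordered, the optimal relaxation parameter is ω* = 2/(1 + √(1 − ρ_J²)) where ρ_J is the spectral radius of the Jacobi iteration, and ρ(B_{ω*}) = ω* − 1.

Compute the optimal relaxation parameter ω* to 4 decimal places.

ω* = 1.9481

B_J for the 117×117 system has eigenvalues cos(kπ/118); ρ_J = cos(π/118) = 0.9996.
√(1−ρ_J²) simplifies to sin(π/118) = 0.02662.
Young: ω* = 2/(1+√(1−ρ_J²)) = 2/(1+0.02662) = 2/1.02662 = 1.9481.
At ω = 1.9481 every |λ(B_ω)| = ω−1, so ρ_SOR = 0.9481.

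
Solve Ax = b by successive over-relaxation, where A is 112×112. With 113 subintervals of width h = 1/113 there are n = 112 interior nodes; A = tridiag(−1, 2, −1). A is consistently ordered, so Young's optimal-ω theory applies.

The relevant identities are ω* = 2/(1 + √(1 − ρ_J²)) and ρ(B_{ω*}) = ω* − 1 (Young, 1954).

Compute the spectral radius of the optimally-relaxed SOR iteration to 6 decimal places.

ρ_J = max_k |cos(kπ/113)| = cos(π/113) = 0.999614
root = sin(π/113) = 0.0277981  (since 1−cos² = sin²).
ω* = 2/(1 + 0.0277981) = 2/1.0277981 = 1.945907.
and ρ(B_{ω*}) = 1.945907 − 1 = 0.945907.

ρ_SOR = 0.945907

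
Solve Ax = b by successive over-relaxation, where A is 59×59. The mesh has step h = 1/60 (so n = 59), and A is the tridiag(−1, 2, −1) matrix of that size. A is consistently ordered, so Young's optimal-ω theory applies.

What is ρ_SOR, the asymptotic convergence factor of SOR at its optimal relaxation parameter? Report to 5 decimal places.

ρ_J = max_k |cos(kπ/60)| = cos(π/60) = 0.99863
√(1 − cos²(π/60)) = sin(π/60) ≈ 0.052336.
ω* = 2/(1+0.052336) = 1.90053
At ω = 1.90053 every |λ(B_ω)| = ω−1, so ρ_SOR = 0.90053.

ρ_SOR = 0.90053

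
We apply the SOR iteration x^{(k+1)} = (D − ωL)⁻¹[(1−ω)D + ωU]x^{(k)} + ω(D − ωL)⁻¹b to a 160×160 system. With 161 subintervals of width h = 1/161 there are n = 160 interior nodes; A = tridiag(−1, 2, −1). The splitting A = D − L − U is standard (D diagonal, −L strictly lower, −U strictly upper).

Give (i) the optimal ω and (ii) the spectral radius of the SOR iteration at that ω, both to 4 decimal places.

ω* = 1.9617, ρ_SOR = 0.9617

½·tridiag(1,0,1) at n=160: λ_k = cos(kπ/161); max |λ| at k=1 ⇒ ρ_J = cos(π/161) ≈ 0.9998.
root = sin(π/161) = 0.01951  (since 1−cos² = sin²).
ω* = 2 / (1 + 0.01951) = 2 / 1.01951 ≈ 1.9617.
ρ_SOR = ω* − 1 = 1.9617 − 1 = 0.9617.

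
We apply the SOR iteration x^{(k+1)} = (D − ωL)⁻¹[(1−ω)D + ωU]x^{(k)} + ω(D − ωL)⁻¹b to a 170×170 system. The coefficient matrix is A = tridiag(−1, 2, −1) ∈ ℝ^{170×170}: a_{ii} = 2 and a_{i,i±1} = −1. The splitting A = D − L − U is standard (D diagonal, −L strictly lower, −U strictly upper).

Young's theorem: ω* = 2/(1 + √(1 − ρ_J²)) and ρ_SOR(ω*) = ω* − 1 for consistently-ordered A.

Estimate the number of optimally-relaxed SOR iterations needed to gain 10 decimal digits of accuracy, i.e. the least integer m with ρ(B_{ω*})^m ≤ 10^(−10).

[ρ_J] n=170: ρ(B_J) = cos(π/(n+1)) = cos(π/171) = 0.9998312.
root = sin(π/171) = 0.0183709  (since 1−cos² = sin²).
Then 2/(1+√(1−ρ_J²)) = 2/(1+0.0183709); ω* = 2/1.0183709 = 1.9639210.
ρ_SOR = ω* − 1 ≈ 0.9639210.
10·ln10 = 23.0259; −ln(0.9639210) = 0.0367459; m = ⌈23.0259/0.0367459⌉ = ⌈626.625⌉ = 627.

m = 627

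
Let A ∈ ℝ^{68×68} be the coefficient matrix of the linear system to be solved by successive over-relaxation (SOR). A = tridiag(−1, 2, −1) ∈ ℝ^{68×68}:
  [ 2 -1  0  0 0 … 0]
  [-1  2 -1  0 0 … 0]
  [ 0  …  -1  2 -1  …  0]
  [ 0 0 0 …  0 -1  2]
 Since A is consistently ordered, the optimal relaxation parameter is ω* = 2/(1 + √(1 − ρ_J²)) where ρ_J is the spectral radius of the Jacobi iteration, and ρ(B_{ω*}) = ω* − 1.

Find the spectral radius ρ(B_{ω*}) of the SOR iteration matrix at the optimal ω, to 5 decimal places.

With n=68, ρ(Jacobi) = cos(π/69) = 0.99896.
√(1−ρ_J²) simplifies to sin(π/69) = 0.045515.
ω* = 2 / (1 + 0.045515) = 2 / 1.045515 ≈ 1.91293.
[ρ_SOR] ω* − 1 = 0.91293.

ρ_SOR = 0.91293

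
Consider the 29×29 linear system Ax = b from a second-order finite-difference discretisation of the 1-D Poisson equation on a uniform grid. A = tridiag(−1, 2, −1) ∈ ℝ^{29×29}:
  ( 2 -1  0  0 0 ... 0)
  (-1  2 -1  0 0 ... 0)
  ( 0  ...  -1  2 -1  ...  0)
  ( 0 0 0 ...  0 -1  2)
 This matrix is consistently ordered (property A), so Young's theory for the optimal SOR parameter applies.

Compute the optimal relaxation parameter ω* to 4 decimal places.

ω* = 1.8107

spectrum of D⁻¹(L+U) = {cos(kπ/30) : 1≤k≤29}; ρ_J = cos(π/30) = 0.9945.
√(1 − cos²(π/30)) = sin(π/30) ≈ 0.10453.
[ω*] 2 ÷ (1 + 0.10453) = 2 ÷ 1.10453 = 1.8107.
ρ(B_{ω*}) = ω*−1 = 0.8107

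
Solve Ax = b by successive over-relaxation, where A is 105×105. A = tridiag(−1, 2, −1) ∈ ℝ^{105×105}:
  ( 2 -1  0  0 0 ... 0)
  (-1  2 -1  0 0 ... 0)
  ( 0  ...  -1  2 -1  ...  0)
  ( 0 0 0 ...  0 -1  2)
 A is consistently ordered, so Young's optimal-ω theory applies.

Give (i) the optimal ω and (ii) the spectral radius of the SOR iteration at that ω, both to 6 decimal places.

ω* = 1.942439, ρ_SOR = 0.942439

[ρ_J] n=105: ρ(B_J) = cos(π/(n+1)) = cos(π/106) = 0.999561.
√(1−ρ_J²) simplifies to sin(π/106) = 0.0296333.
ω* = 2/(1+0.0296333) = 1.942439
[ρ_SOR] ω* − 1 = 0.942439.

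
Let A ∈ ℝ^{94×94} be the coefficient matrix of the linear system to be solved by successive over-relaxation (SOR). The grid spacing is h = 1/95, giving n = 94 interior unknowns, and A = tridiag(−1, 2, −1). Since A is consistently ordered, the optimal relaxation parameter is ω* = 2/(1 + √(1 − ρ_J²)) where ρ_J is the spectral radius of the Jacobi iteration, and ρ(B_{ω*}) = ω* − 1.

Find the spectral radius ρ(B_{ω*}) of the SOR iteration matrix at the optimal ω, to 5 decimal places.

ρ_SOR = 0.93599

n=94: λ(B_J) = 1 − λ(A)/2 = cos(kπ/95); k=1 gives ρ_J = 0.99945.
√(1 − cos²(π/95)) = sin(π/95) ≈ 0.033063.
So ω* = 2/1.033063 = 1.93599 (Young).
ρ_SOR = ω* − 1 = 1.93599 − 1 = 0.93599.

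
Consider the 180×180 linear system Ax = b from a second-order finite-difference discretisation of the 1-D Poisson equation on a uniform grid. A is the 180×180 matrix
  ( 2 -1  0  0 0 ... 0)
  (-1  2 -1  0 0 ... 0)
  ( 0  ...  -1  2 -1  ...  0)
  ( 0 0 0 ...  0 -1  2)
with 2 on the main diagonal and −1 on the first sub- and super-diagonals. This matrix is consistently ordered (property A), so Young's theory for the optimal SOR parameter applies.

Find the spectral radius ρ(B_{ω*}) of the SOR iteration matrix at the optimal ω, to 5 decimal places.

B_J for the 180×180 system has eigenvalues cos(kπ/181); ρ_J = cos(π/181) = 0.99985.
1 − cos²(π/181) = sin²(π/181) ⇒ √(1−ρ_J²) = sin(π/181) = 0.017356.
ω* = 2/(1+0.017356) = 1.96588
Hence ρ(B_{ω*}) = 1.96588 − 1 = 0.96588.

ρ_SOR = 0.96588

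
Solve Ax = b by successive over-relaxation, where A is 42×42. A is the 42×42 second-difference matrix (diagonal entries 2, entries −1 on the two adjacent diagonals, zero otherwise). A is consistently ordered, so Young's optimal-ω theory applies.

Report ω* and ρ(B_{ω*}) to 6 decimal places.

ω* = 1.863941, ρ_SOR = 0.863941

With n=42, ρ(Jacobi) = cos(π/43) = 0.997332.
1 − cos²(π/43) = sin²(π/43) ⇒ √(1−ρ_J²) = sin(π/43) = 0.0729953.
So ω* = 2/1.0729953 = 1.863941 (Young).
and ρ(B_{ω*}) = 1.863941 − 1 = 0.863941.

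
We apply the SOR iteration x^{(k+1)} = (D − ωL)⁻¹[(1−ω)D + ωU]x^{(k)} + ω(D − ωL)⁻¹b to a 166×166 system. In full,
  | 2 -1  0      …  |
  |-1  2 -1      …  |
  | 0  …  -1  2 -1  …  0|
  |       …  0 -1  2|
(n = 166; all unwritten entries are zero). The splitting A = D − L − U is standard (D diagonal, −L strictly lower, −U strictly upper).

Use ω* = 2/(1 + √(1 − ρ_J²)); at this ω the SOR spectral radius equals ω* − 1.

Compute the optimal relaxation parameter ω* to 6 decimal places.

ω* = 1.963073

With n=166, ρ(Jacobi) = cos(π/167) = 0.999823.
1 − cos²(π/167) = sin²(π/167) ⇒ √(1−ρ_J²) = sin(π/167) = 0.0188108.
ω* = 2/(1+0.0188108) = 1.963073
At ω = 1.963073 every |λ(B_ω)| = ω−1, so ρ_SOR = 0.963073.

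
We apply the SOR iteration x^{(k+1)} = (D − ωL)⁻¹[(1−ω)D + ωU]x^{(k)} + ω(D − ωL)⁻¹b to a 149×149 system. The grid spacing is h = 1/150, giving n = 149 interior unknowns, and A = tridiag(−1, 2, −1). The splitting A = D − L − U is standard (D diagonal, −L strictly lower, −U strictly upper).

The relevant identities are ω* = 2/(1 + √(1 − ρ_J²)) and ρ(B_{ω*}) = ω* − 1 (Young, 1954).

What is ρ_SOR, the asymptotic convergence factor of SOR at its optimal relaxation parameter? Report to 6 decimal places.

ρ_SOR = 0.958974

B_J for the 149×149 system has eigenvalues cos(kπ/150); ρ_J = cos(π/150) = 0.999781.
1 − cos²(π/150) = sin²(π/150) ⇒ √(1−ρ_J²) = sin(π/150) = 0.0209424.
Then 2/(1+√(1−ρ_J²)) = 2/(1+0.0209424); ω* = 2/1.0209424 = 1.958974.
At ω = 1.958974 every |λ(B_ω)| = ω−1, so ρ_SOR = 0.958974.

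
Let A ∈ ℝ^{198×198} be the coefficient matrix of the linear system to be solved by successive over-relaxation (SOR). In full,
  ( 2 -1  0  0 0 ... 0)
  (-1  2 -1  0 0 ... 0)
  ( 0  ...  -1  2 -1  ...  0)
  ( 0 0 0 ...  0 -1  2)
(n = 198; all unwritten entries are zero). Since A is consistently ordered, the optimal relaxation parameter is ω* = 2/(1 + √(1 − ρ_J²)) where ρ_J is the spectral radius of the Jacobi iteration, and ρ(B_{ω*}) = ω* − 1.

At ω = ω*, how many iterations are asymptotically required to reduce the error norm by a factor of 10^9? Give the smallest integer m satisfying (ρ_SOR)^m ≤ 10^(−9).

[ρ_J] n=198: ρ(B_J) = cos(π/(n+1)) = cos(π/199) = 0.9998754.
√(1−ρ_J²) simplifies to sin(π/199) = 0.0157862.
So ω* = 2/1.0157862 = 1.9689183 (Young).
ρ_SOR = ω* − 1 ≈ 0.9689183.
9·ln10 = 20.7233; −ln(0.9689183) = 0.031575; m = ⌈20.7233/0.031575⌉ = ⌈656.320⌉ = 657.

m = 657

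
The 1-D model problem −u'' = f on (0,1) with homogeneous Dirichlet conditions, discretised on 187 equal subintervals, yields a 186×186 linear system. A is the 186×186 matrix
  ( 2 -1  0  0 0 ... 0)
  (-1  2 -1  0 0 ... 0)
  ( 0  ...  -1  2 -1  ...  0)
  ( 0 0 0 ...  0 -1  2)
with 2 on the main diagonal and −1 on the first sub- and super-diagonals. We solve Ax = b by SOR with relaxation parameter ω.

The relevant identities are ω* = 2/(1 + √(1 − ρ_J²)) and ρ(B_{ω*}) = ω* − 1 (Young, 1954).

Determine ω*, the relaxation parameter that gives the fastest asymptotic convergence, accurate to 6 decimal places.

ω* = 1.966957

With n=186, ρ(Jacobi) = cos(π/187) = 0.999859.
√(1−ρ_J²) simplifies to sin(π/187) = 0.0167992.
ω* = 2/(1+0.0167992) = 1.966957
Hence ρ(B_{ω*}) = 1.966957 − 1 = 0.966957.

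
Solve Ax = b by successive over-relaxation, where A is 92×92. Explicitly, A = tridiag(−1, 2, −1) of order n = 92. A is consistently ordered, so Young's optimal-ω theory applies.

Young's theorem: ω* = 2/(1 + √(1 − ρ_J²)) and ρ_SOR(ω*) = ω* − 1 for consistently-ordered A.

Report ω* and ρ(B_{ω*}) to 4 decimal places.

ω* = 1.9347, ρ_SOR = 0.9347

ρ_J = max_k |cos(kπ/93)| = cos(π/93) = 0.9994
√(1−ρ_J²) = |sin(π/93)| = 0.03377
Young: ω* = 2/(1+√(1−ρ_J²)) = 2/(1+0.03377) = 2/1.03377 = 1.9347.
[ρ_SOR] ω* − 1 = 0.9347.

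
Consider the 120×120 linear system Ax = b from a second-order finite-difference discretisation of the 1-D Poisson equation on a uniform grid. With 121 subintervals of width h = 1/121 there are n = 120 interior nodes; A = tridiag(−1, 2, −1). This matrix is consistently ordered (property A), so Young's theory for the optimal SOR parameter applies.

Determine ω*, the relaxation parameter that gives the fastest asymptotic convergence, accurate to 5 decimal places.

spectrum of D⁻¹(L+U) = {cos(kπ/121) : 1≤k≤120}; ρ_J = cos(π/121) = 0.99966.
√(1−ρ_J²) simplifies to sin(π/121) = 0.025961.
So ω* = 2/1.025961 = 1.94939 (Young).
Hence ρ(B_{ω*}) = 1.94939 − 1 = 0.94939.

ω* = 1.94939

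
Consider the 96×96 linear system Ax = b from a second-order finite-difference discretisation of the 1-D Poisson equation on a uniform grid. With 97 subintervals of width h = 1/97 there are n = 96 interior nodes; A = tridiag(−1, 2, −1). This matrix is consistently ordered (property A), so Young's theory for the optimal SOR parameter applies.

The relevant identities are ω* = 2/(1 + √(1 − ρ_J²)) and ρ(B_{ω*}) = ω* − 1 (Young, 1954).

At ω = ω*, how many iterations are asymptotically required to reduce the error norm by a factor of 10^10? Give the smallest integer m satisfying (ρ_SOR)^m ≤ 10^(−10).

m = 356

n=96: λ(B_J) = 1 − λ(A)/2 = cos(kπ/97); k=1 gives ρ_J = 0.9994756.
1 − cos²(π/97) = sin²(π/97) ⇒ √(1−ρ_J²) = sin(π/97) = 0.0323819.
Then 2/(1+√(1−ρ_J²)) = 2/(1+0.0323819); ω* = 2/1.0323819 = 1.9372676.
Hence ρ(B_{ω*}) = 1.9372676 − 1 = 0.9372676.
Need (0.9372676)^m ≤ 10^(−10): m ≥ 10·ln10/|ln 0.9372676| = 23.0259/0.0647864 = 355.413 ⇒ m = 356.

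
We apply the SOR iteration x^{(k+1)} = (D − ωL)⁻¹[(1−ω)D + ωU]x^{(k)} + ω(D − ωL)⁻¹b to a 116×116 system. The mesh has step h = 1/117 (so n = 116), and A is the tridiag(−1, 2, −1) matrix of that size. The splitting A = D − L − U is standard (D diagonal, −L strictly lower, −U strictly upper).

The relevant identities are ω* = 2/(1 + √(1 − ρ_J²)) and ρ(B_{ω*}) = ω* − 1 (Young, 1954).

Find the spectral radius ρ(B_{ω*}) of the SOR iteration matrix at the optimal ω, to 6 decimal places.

B_J for the 116×116 system has eigenvalues cos(kπ/117); ρ_J = cos(π/117) = 0.999640.
√(1−ρ_J²) simplifies to sin(π/117) = 0.0268480.
Young: ω* = 2/(1+√(1−ρ_J²)) = 2/(1+0.0268480) = 2/1.0268480 = 1.947708.
[ρ_SOR] ω* − 1 = 0.947708.

ρ_SOR = 0.947708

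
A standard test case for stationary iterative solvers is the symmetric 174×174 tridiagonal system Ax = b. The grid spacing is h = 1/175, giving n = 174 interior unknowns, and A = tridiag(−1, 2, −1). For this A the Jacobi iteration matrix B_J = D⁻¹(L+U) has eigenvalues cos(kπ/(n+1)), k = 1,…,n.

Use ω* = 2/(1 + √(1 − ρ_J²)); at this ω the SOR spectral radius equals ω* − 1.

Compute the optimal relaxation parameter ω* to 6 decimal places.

ω* = 1.964731

B_J for the 174×174 system has eigenvalues cos(kπ/175); ρ_J = cos(π/175) = 0.999839.
√(1−ρ_J²) simplifies to sin(π/175) = 0.0179510.
Young: ω* = 2/(1+√(1−ρ_J²)) = 2/(1+0.0179510) = 2/1.0179510 = 1.964731.
Hence ρ(B_{ω*}) = 1.964731 − 1 = 0.964731.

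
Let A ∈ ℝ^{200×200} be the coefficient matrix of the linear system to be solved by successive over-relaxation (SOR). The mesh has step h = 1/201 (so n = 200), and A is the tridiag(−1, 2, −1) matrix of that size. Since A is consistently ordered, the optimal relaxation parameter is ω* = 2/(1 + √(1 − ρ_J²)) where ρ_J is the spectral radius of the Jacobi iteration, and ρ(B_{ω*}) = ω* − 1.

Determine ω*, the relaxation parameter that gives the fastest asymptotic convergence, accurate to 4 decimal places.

spectrum of D⁻¹(L+U) = {cos(kπ/201) : 1≤k≤200}; ρ_J = cos(π/201) = 0.9999.
1 − cos²(π/201) = sin²(π/201) ⇒ √(1−ρ_J²) = sin(π/201) = 0.01563.
Young: ω* = 2/(1+√(1−ρ_J²)) = 2/(1+0.01563) = 2/1.01563 = 1.9692.
ρ_SOR = ω* − 1 ≈ 0.9692.

ω* = 1.9692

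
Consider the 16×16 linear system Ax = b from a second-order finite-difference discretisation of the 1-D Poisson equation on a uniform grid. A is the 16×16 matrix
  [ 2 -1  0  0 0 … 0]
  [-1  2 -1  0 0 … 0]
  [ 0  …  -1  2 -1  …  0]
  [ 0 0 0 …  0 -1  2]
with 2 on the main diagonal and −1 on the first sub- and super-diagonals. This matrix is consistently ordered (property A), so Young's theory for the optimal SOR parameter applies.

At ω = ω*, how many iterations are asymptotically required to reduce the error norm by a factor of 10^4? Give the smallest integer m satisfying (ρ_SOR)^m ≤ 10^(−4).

n=16: λ(B_J) = 1 − λ(A)/2 = cos(kπ/17); k=1 gives ρ_J = 0.9829731.
1 − cos²(π/17) = sin²(π/17) ⇒ √(1−ρ_J²) = sin(π/17) = 0.1837495.
So ω* = 2/1.1837495 = 1.6895466 (Young).
and ρ(B_{ω*}) = 1.6895466 − 1 = 0.6895466.
Need (0.6895466)^m ≤ 10^(−4): m ≥ 4·ln10/|ln 0.6895466| = 9.21034/0.371721 = 24.778 ⇒ m = 25.

m = 25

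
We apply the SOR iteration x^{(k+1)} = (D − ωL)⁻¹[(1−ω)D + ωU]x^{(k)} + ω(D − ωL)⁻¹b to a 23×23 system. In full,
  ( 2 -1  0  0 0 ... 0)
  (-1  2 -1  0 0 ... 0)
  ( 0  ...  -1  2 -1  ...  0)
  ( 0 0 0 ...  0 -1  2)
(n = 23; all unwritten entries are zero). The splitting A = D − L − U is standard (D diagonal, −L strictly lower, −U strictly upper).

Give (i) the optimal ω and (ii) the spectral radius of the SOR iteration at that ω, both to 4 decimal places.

[ρ_J] n=23: ρ(B_J) = cos(π/(n+1)) = cos(π/24) = 0.9914.
root = sin(π/24) = 0.13053  (since 1−cos² = sin²).
[ω*] 2 ÷ (1 + 0.13053) = 2 ÷ 1.13053 = 1.7691.
and ρ(B_{ω*}) = 1.7691 − 1 = 0.7691.

ω* = 1.7691, ρ_SOR = 0.7691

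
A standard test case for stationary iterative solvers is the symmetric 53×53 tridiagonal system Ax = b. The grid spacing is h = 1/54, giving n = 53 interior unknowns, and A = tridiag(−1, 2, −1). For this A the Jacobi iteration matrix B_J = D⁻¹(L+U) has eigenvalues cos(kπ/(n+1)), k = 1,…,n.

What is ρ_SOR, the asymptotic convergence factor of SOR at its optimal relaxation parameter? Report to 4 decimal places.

ρ_SOR = 0.8901

spectrum of D⁻¹(L+U) = {cos(kπ/54) : 1≤k≤53}; ρ_J = cos(π/54) = 0.9983.
√(1−ρ_J²) = |sin(π/54)| = 0.05814
ω* = 2 / (1 + 0.05814) = 2 / 1.05814 ≈ 1.8901.
ρ(B_{ω*}) = ω*−1 = 0.8901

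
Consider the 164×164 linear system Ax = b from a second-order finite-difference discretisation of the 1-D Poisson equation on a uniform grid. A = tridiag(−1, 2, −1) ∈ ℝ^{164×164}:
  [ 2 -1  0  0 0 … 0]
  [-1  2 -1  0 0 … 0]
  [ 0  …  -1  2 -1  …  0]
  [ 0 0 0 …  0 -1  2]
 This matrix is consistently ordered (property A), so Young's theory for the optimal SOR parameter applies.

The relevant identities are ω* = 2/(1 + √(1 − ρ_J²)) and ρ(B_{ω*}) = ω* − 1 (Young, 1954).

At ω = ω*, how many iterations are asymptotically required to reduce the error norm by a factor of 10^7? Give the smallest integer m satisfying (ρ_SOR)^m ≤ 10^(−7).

B_J for the 164×164 system has eigenvalues cos(kπ/165); ρ_J = cos(π/165) = 0.9998187.
root = sin(π/165) = 0.0190388  (since 1−cos² = sin²).
[ω*] 2 ÷ (1 + 0.0190388) = 2 ÷ 1.0190388 = 1.9626338.
ρ_SOR = ω* − 1 ≈ 0.9626338.
7·ln10 = 16.1181; −ln(0.9626338) = 0.0380822; m = ⌈16.1181/0.0380822⌉ = ⌈423.245⌉ = 424.

m = 424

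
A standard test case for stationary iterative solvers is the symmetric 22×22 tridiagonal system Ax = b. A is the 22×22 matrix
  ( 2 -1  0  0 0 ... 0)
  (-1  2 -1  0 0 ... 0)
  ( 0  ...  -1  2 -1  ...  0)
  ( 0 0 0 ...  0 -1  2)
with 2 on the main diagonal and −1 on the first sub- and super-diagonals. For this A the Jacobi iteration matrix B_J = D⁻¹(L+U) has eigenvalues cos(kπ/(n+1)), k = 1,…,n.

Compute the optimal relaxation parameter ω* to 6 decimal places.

ω* = 1.760305

B_J for the 22×22 system has eigenvalues cos(kπ/23); ρ_J = cos(π/23) = 0.990686.
√(1−ρ_J²) simplifies to sin(π/23) = 0.1361666.
ω* = 2/(1+0.1361666) = 1.760305
At ω = 1.760305 every |λ(B_ω)| = ω−1, so ρ_SOR = 0.760305.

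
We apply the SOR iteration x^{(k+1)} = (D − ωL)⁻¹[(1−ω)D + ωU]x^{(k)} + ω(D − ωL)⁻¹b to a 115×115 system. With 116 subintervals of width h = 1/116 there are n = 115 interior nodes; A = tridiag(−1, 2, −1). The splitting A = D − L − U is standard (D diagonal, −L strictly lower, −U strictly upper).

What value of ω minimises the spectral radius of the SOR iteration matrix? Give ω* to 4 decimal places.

n=115: λ(B_J) = 1 − λ(A)/2 = cos(kπ/116); k=1 gives ρ_J = 0.9996.
root = sin(π/116) = 0.02708  (since 1−cos² = sin²).
ω* = 2/(1+0.02708) = 1.9473
[ρ_SOR] ω* − 1 = 0.9473.

ω* = 1.9473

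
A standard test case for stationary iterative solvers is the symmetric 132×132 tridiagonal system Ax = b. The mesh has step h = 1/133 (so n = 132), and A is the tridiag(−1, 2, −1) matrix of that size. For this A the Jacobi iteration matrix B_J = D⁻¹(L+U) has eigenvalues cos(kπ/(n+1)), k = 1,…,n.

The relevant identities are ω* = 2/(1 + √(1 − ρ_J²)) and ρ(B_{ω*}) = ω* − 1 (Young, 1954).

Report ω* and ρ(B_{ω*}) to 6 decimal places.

n=132: λ(B_J) = 1 − λ(A)/2 = cos(kπ/133); k=1 gives ρ_J = 0.999721.
root = sin(π/133) = 0.0236188  (since 1−cos² = sin²).
ω* = 2/(1+0.0236188) = 1.953852
At ω = 1.953852 every |λ(B_ω)| = ω−1, so ρ_SOR = 0.953852.

ω* = 1.953852, ρ_SOR = 0.953852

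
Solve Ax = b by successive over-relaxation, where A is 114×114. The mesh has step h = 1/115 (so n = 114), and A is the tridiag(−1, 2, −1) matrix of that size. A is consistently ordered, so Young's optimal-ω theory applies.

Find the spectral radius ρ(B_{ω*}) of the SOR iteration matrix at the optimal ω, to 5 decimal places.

½·tridiag(1,0,1) at n=114: λ_k = cos(kπ/115); max |λ| at k=1 ⇒ ρ_J = cos(π/115) ≈ 0.99963.
√(1−ρ_J²) simplifies to sin(π/115) = 0.027315.
So ω* = 2/1.027315 = 1.94682 (Young).
ρ(B_{ω*}) = ω*−1 = 0.94682

ρ_SOR = 0.94682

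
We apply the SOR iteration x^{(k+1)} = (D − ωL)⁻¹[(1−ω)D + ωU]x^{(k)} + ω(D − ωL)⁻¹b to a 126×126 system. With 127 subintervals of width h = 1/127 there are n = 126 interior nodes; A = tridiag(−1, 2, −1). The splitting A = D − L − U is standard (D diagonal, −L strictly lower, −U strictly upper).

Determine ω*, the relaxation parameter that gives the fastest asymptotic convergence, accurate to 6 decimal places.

ω* = 1.951725

½·tridiag(1,0,1) at n=126: λ_k = cos(kπ/127); max |λ| at k=1 ⇒ ρ_J = cos(π/127) ≈ 0.999694.
√(1−ρ_J²) simplifies to sin(π/127) = 0.0247344.
ω* = 2/(1 + 0.0247344) = 2/1.0247344 = 1.951725.
Hence ρ(B_{ω*}) = 1.951725 − 1 = 0.951725.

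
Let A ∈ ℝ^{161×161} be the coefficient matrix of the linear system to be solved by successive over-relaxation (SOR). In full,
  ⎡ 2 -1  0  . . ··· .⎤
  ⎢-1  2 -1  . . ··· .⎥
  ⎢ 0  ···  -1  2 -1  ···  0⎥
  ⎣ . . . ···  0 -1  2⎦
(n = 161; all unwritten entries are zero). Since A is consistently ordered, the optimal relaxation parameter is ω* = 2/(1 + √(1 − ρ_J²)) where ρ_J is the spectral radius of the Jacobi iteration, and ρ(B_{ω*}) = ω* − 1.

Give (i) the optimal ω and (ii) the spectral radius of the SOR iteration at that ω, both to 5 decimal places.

ω* = 1.96196, ρ_SOR = 0.96196

[ρ_J] n=161: ρ(B_J) = cos(π/(n+1)) = cos(π/162) = 0.99981.
√(1−ρ_J²) simplifies to sin(π/162) = 0.019391.
Then 2/(1+√(1−ρ_J²)) = 2/(1+0.019391); ω* = 2/1.019391 = 1.96196.
and ρ(B_{ω*}) = 1.96196 − 1 = 0.96196.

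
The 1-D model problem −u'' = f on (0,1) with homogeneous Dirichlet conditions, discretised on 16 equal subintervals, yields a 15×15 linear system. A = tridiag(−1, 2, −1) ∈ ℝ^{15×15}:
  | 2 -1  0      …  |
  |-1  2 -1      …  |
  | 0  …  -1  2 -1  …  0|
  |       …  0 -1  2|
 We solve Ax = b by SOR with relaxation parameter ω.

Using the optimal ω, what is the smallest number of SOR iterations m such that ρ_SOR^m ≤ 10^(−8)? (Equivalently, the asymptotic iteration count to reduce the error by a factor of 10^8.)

m = 47

B_J for the 15×15 system has eigenvalues cos(kπ/16); ρ_J = cos(π/16) = 0.9807853.
1 − cos²(π/16) = sin²(π/16) ⇒ √(1−ρ_J²) = sin(π/16) = 0.1950903.
ω* = 2/(1 + 0.1950903) = 2/1.1950903 = 1.6735137.
At ω = 1.6735137 every |λ(B_ω)| = ω−1, so ρ_SOR = 0.6735137.
Need (0.6735137)^m ≤ 10^(−8): m ≥ 8·ln10/|ln 0.6735137| = 18.4207/0.395247 = 46.606 ⇒ m = 47.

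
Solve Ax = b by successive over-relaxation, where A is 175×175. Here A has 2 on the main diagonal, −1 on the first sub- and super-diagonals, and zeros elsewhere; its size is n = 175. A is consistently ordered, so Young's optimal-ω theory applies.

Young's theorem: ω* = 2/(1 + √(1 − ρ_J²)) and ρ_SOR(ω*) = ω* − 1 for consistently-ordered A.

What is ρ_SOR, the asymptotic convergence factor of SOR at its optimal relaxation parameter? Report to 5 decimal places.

With n=175, ρ(Jacobi) = cos(π/176) = 0.99984.
√(1−ρ_J²) = |sin(π/176)| = 0.017849
Then 2/(1+√(1−ρ_J²)) = 2/(1+0.017849); ω* = 2/1.017849 = 1.96493.
ρ_SOR = ω* − 1 = 1.96493 − 1 = 0.96493.

ρ_SOR = 0.96493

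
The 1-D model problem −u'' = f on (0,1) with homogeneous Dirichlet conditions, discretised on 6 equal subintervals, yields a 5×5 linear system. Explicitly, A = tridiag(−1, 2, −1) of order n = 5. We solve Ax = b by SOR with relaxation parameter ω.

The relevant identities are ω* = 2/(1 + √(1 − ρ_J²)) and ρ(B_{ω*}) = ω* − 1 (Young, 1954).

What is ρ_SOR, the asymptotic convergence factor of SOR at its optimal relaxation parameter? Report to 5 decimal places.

B_J for the 5×5 system has eigenvalues cos(kπ/6); ρ_J = cos(π/6) = 0.86603.
1 − cos²(π/6) = sin²(π/6) ⇒ √(1−ρ_J²) = sin(π/6) = 0.500000.
So ω* = 2/1.500000 = 1.33333 (Young).
ρ(B_{ω*}) = ω*−1 = 0.33333

ρ_SOR = 0.33333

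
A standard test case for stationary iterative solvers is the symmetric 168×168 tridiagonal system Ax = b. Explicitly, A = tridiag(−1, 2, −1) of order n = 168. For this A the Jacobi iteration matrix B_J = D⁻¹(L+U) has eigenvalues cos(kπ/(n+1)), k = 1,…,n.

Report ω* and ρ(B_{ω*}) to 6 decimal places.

ω* = 1.963502, ρ_SOR = 0.963502

With n=168, ρ(Jacobi) = cos(π/169) = 0.999827.
root = sin(π/169) = 0.0185882  (since 1−cos² = sin²).
ω* = 2 / (1 + 0.0185882) = 2 / 1.0185882 ≈ 1.963502.
[ρ_SOR] ω* − 1 = 0.963502.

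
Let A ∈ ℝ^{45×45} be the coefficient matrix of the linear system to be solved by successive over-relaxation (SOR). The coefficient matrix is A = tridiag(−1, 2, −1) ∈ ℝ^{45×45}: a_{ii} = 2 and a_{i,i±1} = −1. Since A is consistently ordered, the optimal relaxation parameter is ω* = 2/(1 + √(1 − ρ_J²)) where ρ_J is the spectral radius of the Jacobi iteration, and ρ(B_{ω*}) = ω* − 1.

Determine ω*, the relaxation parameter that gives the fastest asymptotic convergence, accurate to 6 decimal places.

ω* = 1.872234

spectrum of D⁻¹(L+U) = {cos(kπ/46) : 1≤k≤45}; ρ_J = cos(π/46) = 0.997669.
√(1−ρ_J²) = |sin(π/46)| = 0.0682424
ω* = 2/(1 + 0.0682424) = 2/1.0682424 = 1.872234.
[ρ_SOR] ω* − 1 = 0.872234.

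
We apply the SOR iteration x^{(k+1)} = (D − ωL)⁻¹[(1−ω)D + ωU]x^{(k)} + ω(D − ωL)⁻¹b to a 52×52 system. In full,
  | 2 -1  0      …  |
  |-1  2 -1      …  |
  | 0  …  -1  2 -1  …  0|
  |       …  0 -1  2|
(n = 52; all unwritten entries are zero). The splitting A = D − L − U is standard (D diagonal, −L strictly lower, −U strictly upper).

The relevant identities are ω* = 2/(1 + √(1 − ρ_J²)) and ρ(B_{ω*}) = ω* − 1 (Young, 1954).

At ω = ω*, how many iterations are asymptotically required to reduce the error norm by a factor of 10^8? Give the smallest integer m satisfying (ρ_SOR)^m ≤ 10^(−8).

With n=52, ρ(Jacobi) = cos(π/53) = 0.9982437.
1 − cos²(π/53) = sin²(π/53) ⇒ √(1−ρ_J²) = sin(π/53) = 0.0592406.
ω* = 2/(1 + 0.0592406) = 2/1.0592406 = 1.8881451.
At ω = 1.8881451 every |λ(B_ω)| = ω−1, so ρ_SOR = 0.8881451.
For 8 digits: m = 8·ln10 / (−ln 0.8881451) = 18.4207/0.11862 = 155.292; round up → m = 156.

m = 156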